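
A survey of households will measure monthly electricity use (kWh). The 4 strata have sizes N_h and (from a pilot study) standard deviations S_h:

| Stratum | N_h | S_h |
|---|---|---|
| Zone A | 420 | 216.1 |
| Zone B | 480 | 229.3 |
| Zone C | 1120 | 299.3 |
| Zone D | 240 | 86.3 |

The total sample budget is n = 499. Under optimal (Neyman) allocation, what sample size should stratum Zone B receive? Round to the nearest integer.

99

Neyman allocation: n_h = n · N_h S_h / Σ N_i S_i, with n = 499.
  stratum Zone A: N_h·S_h = 420·216.1 = 90762.00
  stratum Zone B: N_h·S_h = 480·229.3 = 110064.00
  stratum Zone C: N_h·S_h = 1120·299.3 = 335216.00
  stratum Zone D: N_h·S_h = 240·86.3 = 20712.00
Σ N_h S_h = 556754.00
n for stratum Zone B = 499·110064.00/556754.00 = 98.647 → 99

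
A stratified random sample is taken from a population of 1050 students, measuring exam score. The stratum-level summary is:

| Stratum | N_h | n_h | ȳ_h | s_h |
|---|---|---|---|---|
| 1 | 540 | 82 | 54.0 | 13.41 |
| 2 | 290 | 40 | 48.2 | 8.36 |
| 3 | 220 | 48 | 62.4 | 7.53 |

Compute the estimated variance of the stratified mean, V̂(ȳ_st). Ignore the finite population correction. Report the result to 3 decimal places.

V̂(ȳ_st) ≈ 0.765

V̂(ȳ_st) = Σ W_h² s_h²/n_h, with W_h = N_h/N and N = 1050:
  stratum 1: (540/1050)²·13.41²/82 = 0.580033
  stratum 2: (290/1050)²·8.36²/40 = 0.133282
  stratum 3: (220/1050)²·7.53²/48 = 0.051858
V̂(ȳ_st) = 0.765172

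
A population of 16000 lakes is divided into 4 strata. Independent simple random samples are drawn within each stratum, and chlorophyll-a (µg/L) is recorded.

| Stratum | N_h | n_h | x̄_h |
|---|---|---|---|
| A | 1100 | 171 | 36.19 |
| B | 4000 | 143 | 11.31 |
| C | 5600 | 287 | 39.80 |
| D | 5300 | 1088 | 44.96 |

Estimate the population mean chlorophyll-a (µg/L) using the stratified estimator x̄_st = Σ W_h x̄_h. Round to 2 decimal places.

N = Σ N_h = 16000. Stratum weights W_h = N_h/N.
x̄_st = (1100·36.19 + 4000·11.31 + 5600·39.80 + 5300·44.96) / 16000 = 34.1386

x̄_st ≈ 34.14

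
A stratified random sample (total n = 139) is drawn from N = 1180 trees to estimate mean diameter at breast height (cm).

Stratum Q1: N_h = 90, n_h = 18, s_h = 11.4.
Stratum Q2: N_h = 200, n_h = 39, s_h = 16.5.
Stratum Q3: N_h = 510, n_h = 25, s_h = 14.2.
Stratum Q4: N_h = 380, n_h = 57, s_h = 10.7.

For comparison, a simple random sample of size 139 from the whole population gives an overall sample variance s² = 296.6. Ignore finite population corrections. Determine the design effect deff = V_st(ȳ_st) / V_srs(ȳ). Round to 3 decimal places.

V̂(ȳ_st) = Σ W_h² s_h²/n_h, with W_h = N_h/N and N = 1180:
  stratum Q1: (90/1180)²·11.4²/18 = 0.0420009
  stratum Q2: (200/1180)²·16.5²/39 = 0.200539
  stratum Q3: (510/1180)²·14.2²/25 = 1.50665
  stratum Q4: (380/1180)²·10.7²/57 = 0.208303
V_st = 1.9575
V_srs = s²/n = 296.6/139 = 2.13381
deff = V_st / V_srs = 1.9575/2.13381 = 0.9174

deff ≈ 0.917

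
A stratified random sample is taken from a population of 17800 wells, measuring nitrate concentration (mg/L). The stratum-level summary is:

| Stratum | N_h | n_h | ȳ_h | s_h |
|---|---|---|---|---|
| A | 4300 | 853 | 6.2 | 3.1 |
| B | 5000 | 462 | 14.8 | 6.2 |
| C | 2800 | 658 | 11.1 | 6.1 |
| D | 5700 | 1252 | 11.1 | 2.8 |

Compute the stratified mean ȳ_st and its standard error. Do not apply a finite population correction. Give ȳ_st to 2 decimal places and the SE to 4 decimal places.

ȳ_st = Σ W_h ȳ_h = (4300·6.2 + 5000·14.8 + 2800·11.1 + 5700·11.1)/17800 = 10.95562
V̂(ȳ_st) = Σ W_h² s_h²/n_h, with W_h = N_h/N and N = 17800:
  stratum A: (4300/17800)²·3.1²/853 = 0.000657463
  stratum B: (5000/17800)²·6.2²/462 = 0.0065651
  stratum C: (2800/17800)²·6.1²/658 = 0.0013993
  stratum D: (5700/17800)²·2.8²/1252 = 0.000642128
V̂(ȳ_st) = 0.00926399
SE(ȳ_st) = √0.00926399 = 0.0962496

ȳ_st ≈ 10.96, SE ≈ 0.0962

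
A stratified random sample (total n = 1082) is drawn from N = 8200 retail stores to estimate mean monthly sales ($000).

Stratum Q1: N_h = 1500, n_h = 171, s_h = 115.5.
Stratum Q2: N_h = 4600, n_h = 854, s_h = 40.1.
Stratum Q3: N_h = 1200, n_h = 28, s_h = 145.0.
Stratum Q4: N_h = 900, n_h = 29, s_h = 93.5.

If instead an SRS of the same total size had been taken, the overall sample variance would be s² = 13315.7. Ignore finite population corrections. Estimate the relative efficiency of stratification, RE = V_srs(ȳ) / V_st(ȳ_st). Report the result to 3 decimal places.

V̂(ȳ_st) = Σ W_h² s_h²/n_h, with W_h = N_h/N and N = 8200:
  stratum Q1: (1500/8200)²·115.5²/171 = 2.61049
  stratum Q2: (4600/8200)²·40.1²/854 = 0.592542
  stratum Q3: (1200/8200)²·145.0²/28 = 16.081
  stratum Q4: (900/8200)²·93.5²/29 = 3.63147
V_st = 22.9155
V_srs = s²/n = 13315.7/1082 = 12.3066
Relative efficiency = V_srs / V_st = 12.3066/22.9155 = 0.5370

RE ≈ 0.537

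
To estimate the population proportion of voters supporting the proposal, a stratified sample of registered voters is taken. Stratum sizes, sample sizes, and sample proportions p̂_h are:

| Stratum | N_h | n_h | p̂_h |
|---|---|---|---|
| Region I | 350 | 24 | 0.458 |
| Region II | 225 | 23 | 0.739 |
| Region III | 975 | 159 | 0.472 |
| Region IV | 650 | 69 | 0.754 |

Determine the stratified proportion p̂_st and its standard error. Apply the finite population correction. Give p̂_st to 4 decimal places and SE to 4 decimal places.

N = 2200; stratum weights W_h = N_h/N.
p̂_st = Σ W_h p̂_h = (350·0.458 + 225·0.739 + 975·0.472 + 650·0.754)/2200 = 0.58040
V̂(p̂_st) = Σ W_h² (1 − n_h/N_h) p̂_h(1−p̂_h)/(n_h−1):
  stratum Region I: (350/2200)²·(1 − 24/350)·0.458·0.542/23 = 0.000254435
  stratum Region II: (225/2200)²·(1 − 23/225)·0.739·0.261/22 = 8.23286e-05
  stratum Region III: (975/2200)²·(1 − 159/975)·0.472·0.528/158 = 0.00025928
  stratum Region IV: (650/2200)²·(1 − 69/650)·0.754·0.246/68 = 0.000212834
V̂(p̂_st) = 0.000808878; SE = √V̂ = 0.0284408

p̂_st ≈ 0.5804, SE ≈ 0.0284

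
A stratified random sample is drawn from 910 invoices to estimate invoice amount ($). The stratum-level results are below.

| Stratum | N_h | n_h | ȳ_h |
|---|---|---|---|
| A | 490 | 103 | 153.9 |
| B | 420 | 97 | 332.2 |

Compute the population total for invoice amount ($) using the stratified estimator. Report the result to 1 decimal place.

τ̂_st = Σ N_h ȳ_h = 490·153.9 + 420·332.2 = 214935.0

τ̂_st ≈ 214935.0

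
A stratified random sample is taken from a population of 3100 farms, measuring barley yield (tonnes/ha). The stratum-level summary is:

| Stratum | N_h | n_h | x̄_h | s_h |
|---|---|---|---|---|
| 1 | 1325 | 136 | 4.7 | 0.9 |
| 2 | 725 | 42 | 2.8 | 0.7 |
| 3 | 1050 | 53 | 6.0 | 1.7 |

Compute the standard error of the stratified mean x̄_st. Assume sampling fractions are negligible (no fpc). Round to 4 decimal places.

SE(x̄_st) ≈ 0.0893

V̂(x̄_st) = Σ W_h² s_h²/n_h, with W_h = N_h/N and N = 3100:
  stratum 1: (1325/3100)²·0.9²/136 = 0.00108806
  stratum 2: (725/3100)²·0.7²/42 = 0.000638116
  stratum 3: (1050/3100)²·1.7²/53 = 0.00625572
V̂(x̄_st) = 0.0079819
SE(x̄_st) = √0.0079819 = 0.0893415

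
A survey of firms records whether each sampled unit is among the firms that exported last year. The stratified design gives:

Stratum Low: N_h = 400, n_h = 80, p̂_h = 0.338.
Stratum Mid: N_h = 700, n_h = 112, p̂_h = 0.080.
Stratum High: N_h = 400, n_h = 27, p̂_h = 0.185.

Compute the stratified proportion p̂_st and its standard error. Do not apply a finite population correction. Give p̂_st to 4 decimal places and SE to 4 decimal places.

p̂_st ≈ 0.1768, SE ≈ 0.0275

N = 1500; stratum weights W_h = N_h/N.
p̂_st = Σ W_h p̂_h = (400·0.338 + 700·0.080 + 400·0.185)/1500 = 0.17680
V̂(p̂_st) = Σ W_h² p̂_h(1−p̂_h)/(n_h−1):
  stratum Low: (400/1500)²·0.338·0.662/79 = 0.000201412
  stratum Mid: (700/1500)²·0.080·0.920/111 = 0.0001444
  stratum High: (400/1500)²·0.185·0.815/26 = 0.000412376
V̂(p̂_st) = 0.000758188; SE = √V̂ = 0.0275352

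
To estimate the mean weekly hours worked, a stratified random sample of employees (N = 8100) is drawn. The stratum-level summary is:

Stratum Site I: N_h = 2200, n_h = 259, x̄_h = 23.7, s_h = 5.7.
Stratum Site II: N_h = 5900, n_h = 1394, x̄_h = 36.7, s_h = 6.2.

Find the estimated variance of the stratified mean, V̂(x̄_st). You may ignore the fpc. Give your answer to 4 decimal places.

V̂(x̄_st) = Σ W_h² s_h²/n_h, with W_h = N_h/N and N = 8100:
  stratum Site I: (2200/8100)²·5.7²/259 = 0.00925391
  stratum Site II: (5900/8100)²·6.2²/1394 = 0.0146303
V̂(x̄_st) = 0.0238843

V̂(x̄_st) ≈ 0.0239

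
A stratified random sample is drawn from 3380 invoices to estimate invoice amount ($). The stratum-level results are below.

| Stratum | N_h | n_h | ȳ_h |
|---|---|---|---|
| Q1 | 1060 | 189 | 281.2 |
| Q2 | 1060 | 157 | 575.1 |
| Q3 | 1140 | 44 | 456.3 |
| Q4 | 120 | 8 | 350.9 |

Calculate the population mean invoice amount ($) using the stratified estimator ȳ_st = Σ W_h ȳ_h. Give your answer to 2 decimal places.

N = Σ N_h = 3380. Stratum weights W_h = N_h/N.
ȳ_st = (1060·281.2 + 1060·575.1 + 1140·456.3 + 120·350.9) / 3380 = 434.9018

ȳ_st ≈ 434.90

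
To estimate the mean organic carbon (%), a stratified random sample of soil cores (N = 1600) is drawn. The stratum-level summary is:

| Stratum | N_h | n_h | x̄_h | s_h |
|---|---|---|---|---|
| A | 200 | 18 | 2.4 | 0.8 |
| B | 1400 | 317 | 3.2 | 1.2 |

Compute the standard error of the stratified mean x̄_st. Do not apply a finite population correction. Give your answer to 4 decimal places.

SE(x̄_st) ≈ 0.0635

V̂(x̄_st) = Σ W_h² s_h²/n_h, with W_h = N_h/N and N = 1600:
  stratum A: (200/1600)²·0.8²/18 = 0.000555556
  stratum B: (1400/1600)²·1.2²/317 = 0.00347792
V̂(x̄_st) = 0.00403347
SE(x̄_st) = √0.00403347 = 0.0635096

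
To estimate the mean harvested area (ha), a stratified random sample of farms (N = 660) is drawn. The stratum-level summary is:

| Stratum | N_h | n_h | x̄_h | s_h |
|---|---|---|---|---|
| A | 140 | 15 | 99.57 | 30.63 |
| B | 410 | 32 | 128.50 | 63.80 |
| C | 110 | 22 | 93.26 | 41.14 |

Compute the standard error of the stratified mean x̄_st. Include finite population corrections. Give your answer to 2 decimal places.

V̂(x̄_st) = Σ W_h² (1 − n_h/N_h) s_h²/n_h, with W_h = N_h/N and N = 660:
  stratum A: (140/660)²·(1 − 15/140)·30.63²/15 = 2.51277
  stratum B: (410/660)²·(1 − 32/410)·63.80²/32 = 45.2563
  stratum C: (110/660)²·(1 − 22/110)·41.14²/22 = 1.7096
V̂(x̄_st) = 49.4787
SE(x̄_st) = √49.4787 = 7.03411

SE(x̄_st) ≈ 7.03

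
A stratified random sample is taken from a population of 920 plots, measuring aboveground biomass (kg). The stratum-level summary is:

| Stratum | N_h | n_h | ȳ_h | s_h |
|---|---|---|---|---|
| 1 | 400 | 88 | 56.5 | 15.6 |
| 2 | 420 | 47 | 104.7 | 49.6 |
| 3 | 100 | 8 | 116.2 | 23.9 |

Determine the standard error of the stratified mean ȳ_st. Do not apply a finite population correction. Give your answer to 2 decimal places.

V̂(ȳ_st) = Σ W_h² s_h²/n_h, with W_h = N_h/N and N = 920:
  stratum 1: (400/920)²·15.6²/88 = 0.52277
  stratum 2: (420/920)²·49.6²/47 = 10.9091
  stratum 3: (100/920)²·23.9²/8 = 0.843588
V̂(ȳ_st) = 12.2754
SE(ȳ_st) = √12.2754 = 3.50363

SE(ȳ_st) ≈ 3.50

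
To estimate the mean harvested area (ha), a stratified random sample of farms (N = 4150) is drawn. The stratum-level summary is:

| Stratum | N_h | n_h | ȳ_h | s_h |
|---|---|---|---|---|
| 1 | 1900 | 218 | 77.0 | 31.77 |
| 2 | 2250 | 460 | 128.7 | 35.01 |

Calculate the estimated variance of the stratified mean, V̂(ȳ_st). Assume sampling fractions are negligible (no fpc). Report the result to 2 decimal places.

V̂(ȳ_st) = Σ W_h² s_h²/n_h, with W_h = N_h/N and N = 4150:
  stratum 1: (1900/4150)²·31.77²/218 = 0.970485
  stratum 2: (2250/4150)²·35.01²/460 = 0.783241
V̂(ȳ_st) = 1.75373

V̂(ȳ_st) ≈ 1.75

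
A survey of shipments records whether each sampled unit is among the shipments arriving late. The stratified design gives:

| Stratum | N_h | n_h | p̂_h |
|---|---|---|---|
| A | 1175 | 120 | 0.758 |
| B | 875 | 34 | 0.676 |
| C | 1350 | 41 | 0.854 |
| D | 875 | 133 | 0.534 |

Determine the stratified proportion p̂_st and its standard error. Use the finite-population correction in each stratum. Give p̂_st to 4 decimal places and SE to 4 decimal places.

N = 4275; stratum weights W_h = N_h/N.
p̂_st = Σ W_h p̂_h = (1175·0.758 + 875·0.676 + 1350·0.854 + 875·0.534)/4275 = 0.72568
V̂(p̂_st) = Σ W_h² (1 − n_h/N_h) p̂_h(1−p̂_h)/(n_h−1):
  stratum A: (1175/4275)²·(1 − 120/1175)·0.758·0.242/119 = 0.000104558
  stratum B: (875/4275)²·(1 − 34/875)·0.676·0.324/33 = 0.000267245
  stratum C: (1350/4275)²·(1 − 41/1350)·0.854·0.146/40 = 0.000301406
  stratum D: (875/4275)²·(1 − 133/875)·0.534·0.466/132 = 6.6972e-05
V̂(p̂_st) = 0.000740181; SE = √V̂ = 0.0272063

p̂_st ≈ 0.7257, SE ≈ 0.0272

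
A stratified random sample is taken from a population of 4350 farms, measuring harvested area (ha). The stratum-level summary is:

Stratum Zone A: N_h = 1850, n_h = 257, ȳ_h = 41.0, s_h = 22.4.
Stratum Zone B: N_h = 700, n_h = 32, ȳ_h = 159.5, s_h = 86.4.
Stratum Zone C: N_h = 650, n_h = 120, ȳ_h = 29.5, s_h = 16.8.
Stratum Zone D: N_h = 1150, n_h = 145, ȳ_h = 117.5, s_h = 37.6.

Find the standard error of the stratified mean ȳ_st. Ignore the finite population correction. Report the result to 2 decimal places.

SE(ȳ_st) ≈ 2.67

V̂(ȳ_st) = Σ W_h² s_h²/n_h, with W_h = N_h/N and N = 4350:
  stratum Zone A: (1850/4350)²·22.4²/257 = 0.353125
  stratum Zone B: (700/4350)²·86.4²/32 = 6.04081
  stratum Zone C: (650/4350)²·16.8²/120 = 0.0525153
  stratum Zone D: (1150/4350)²·37.6²/145 = 0.681436
V̂(ȳ_st) = 7.12788
SE(ȳ_st) = √7.12788 = 2.66981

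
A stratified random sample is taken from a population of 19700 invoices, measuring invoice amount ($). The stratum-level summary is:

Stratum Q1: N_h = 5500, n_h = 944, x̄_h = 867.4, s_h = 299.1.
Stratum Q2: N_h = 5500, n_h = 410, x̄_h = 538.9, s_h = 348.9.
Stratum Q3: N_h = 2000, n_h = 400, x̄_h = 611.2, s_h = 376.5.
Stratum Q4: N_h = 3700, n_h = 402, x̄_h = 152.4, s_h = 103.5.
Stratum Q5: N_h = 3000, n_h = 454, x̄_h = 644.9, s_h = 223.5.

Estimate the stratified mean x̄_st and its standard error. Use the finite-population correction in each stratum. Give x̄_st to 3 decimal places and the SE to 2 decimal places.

x̄_st = Σ W_h x̄_h = (5500·867.4 + 5500·538.9 + 2000·611.2 + 3700·152.4 + 3000·644.9)/19700 = 581.50406
V̂(x̄_st) = Σ W_h² (1 − n_h/N_h) s_h²/n_h, with W_h = N_h/N and N = 19700:
  stratum Q1: (5500/19700)²·(1 − 944/5500)·299.1²/944 = 6.11892
  stratum Q2: (5500/19700)²·(1 − 410/5500)·348.9²/410 = 21.4174
  stratum Q3: (2000/19700)²·(1 − 400/2000)·376.5²/400 = 2.92205
  stratum Q4: (3700/19700)²·(1 − 402/3700)·103.5²/402 = 0.837866
  stratum Q5: (3000/19700)²·(1 − 454/3000)·223.5²/454 = 2.16544
V̂(x̄_st) = 33.4616
SE(x̄_st) = √33.4616 = 5.7846

x̄_st ≈ 581.504, SE ≈ 5.78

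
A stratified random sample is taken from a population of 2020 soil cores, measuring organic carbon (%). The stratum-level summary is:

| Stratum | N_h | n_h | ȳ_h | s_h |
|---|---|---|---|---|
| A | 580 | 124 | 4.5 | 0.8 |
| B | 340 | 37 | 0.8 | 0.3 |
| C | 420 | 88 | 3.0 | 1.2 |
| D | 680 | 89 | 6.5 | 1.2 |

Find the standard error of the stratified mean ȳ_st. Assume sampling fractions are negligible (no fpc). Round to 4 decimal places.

V̂(ȳ_st) = Σ W_h² s_h²/n_h, with W_h = N_h/N and N = 2020:
  stratum A: (580/2020)²·0.8²/124 = 0.000425512
  stratum B: (340/2020)²·0.3²/37 = 6.89122e-05
  stratum C: (420/2020)²·1.2²/88 = 0.000707417
  stratum D: (680/2020)²·1.2²/89 = 0.00183353
V̂(ȳ_st) = 0.00303537
SE(ȳ_st) = √0.00303537 = 0.0550942

SE(ȳ_st) ≈ 0.0551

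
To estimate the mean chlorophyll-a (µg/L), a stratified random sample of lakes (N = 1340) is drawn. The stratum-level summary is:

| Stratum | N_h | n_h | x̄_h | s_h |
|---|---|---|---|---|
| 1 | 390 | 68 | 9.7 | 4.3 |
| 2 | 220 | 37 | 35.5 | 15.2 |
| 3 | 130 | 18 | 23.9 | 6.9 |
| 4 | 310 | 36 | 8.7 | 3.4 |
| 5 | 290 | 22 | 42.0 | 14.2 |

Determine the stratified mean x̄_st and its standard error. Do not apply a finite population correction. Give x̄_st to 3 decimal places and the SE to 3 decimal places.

x̄_st ≈ 22.072, SE ≈ 0.814

x̄_st = Σ W_h x̄_h = (390·9.7 + 220·35.5 + 130·23.9 + 310·8.7 + 290·42.0)/1340 = 22.07239
V̂(x̄_st) = Σ W_h² s_h²/n_h, with W_h = N_h/N and N = 1340:
  stratum 1: (390/1340)²·4.3²/68 = 0.0230328
  stratum 2: (220/1340)²·15.2²/37 = 0.168314
  stratum 3: (130/1340)²·6.9²/18 = 0.0248945
  stratum 4: (310/1340)²·3.4²/36 = 0.0171858
  stratum 5: (290/1340)²·14.2²/22 = 0.42928
V̂(x̄_st) = 0.662707
SE(x̄_st) = √0.662707 = 0.814068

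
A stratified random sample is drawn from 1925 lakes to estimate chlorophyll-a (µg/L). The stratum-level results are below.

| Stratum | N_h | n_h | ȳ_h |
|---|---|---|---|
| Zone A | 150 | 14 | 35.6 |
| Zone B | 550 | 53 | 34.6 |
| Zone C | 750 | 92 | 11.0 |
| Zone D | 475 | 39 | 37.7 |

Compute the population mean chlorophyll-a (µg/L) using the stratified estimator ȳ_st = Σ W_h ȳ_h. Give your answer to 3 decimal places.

ȳ_st ≈ 26.248

N = Σ N_h = 1925. Stratum weights W_h = N_h/N.
ȳ_st = (150·35.6 + 550·34.6 + 750·11.0 + 475·37.7) / 1925 = 26.24805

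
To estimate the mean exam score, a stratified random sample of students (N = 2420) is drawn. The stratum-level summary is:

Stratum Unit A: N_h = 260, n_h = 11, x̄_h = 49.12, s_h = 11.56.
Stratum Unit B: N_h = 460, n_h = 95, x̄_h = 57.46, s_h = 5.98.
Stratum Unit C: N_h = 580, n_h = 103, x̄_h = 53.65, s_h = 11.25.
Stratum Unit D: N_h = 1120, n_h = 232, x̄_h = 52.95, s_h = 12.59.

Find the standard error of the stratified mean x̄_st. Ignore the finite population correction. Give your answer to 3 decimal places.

V̂(x̄_st) = Σ W_h² s_h²/n_h, with W_h = N_h/N and N = 2420:
  stratum Unit A: (260/2420)²·11.56²/11 = 0.140229
  stratum Unit B: (460/2420)²·5.98²/95 = 0.0136008
  stratum Unit C: (580/2420)²·11.25²/103 = 0.0705819
  stratum Unit D: (1120/2420)²·12.59²/232 = 0.146342
V̂(x̄_st) = 0.370754
SE(x̄_st) = √0.370754 = 0.608896

SE(x̄_st) ≈ 0.609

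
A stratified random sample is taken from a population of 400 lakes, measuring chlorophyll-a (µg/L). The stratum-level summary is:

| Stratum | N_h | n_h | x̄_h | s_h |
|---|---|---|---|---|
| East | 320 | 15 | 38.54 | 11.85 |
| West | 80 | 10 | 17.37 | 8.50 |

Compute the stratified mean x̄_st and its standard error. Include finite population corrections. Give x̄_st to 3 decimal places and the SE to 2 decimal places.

x̄_st ≈ 34.306, SE ≈ 2.44

x̄_st = Σ W_h x̄_h = (320·38.54 + 80·17.37)/400 = 34.30600
V̂(x̄_st) = Σ W_h² (1 − n_h/N_h) s_h²/n_h, with W_h = N_h/N and N = 400:
  stratum East: (320/400)²·(1 − 15/320)·11.85²/15 = 5.71052
  stratum West: (80/400)²·(1 − 10/80)·8.50²/10 = 0.252875
V̂(x̄_st) = 5.96339
SE(x̄_st) = √5.96339 = 2.44201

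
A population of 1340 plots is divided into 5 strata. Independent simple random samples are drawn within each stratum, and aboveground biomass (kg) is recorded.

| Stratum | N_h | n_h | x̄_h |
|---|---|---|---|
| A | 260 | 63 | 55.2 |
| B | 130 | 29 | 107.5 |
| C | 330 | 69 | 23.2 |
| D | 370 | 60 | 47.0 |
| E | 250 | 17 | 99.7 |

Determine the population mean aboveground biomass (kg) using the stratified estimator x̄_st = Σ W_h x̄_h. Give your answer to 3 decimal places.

x̄_st ≈ 58.431

N = Σ N_h = 1340. Stratum weights W_h = N_h/N.
x̄_st = (260·55.2 + 130·107.5 + 330·23.2 + 370·47.0 + 250·99.7) / 1340 = 58.43134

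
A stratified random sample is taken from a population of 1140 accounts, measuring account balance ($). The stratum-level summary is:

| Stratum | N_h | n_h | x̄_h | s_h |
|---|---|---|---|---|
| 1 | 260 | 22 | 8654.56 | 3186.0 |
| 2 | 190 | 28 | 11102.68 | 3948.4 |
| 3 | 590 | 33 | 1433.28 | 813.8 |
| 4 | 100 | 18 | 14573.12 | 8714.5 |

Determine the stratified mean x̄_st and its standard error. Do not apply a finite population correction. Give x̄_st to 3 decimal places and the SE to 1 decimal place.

x̄_st ≈ 5844.423, SE ≈ 278.0

x̄_st = Σ W_h x̄_h = (260·8654.56 + 190·11102.68 + 590·1433.28 + 100·14573.12)/1140 = 5844.42281
V̂(x̄_st) = Σ W_h² s_h²/n_h, with W_h = N_h/N and N = 1140:
  stratum 1: (260/1140)²·3186.0²/22 = 23999.7
  stratum 2: (190/1140)²·3948.4²/28 = 15466.1
  stratum 3: (590/1140)²·813.8²/33 = 5375.46
  stratum 4: (100/1140)²·8714.5²/18 = 32464.1
V̂(x̄_st) = 77305.4
SE(x̄_st) = √77305.4 = 278.038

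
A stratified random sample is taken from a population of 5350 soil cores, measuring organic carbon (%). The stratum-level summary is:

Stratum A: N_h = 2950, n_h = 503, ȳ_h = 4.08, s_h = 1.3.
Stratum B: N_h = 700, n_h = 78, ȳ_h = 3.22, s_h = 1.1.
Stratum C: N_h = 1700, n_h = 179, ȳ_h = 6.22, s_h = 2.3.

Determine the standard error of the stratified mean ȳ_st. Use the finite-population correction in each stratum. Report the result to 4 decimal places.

SE(ȳ_st) ≈ 0.0613

V̂(ȳ_st) = Σ W_h² (1 − n_h/N_h) s_h²/n_h, with W_h = N_h/N and N = 5350:
  stratum A: (2950/5350)²·(1 − 503/2950)·1.3²/503 = 0.000847358
  stratum B: (700/5350)²·(1 − 78/700)·1.1²/78 = 0.000235978
  stratum C: (1700/5350)²·(1 − 179/1700)·2.3²/179 = 0.00266977
V̂(ȳ_st) = 0.0037531
SE(ȳ_st) = √0.0037531 = 0.0612626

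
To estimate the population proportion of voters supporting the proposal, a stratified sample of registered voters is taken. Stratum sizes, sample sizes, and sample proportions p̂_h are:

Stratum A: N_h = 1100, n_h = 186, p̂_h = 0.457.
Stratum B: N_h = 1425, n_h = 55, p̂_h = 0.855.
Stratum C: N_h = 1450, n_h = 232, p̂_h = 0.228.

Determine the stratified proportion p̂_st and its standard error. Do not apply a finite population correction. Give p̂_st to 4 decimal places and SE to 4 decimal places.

N = 3975; stratum weights W_h = N_h/N.
p̂_st = Σ W_h p̂_h = (1100·0.457 + 1425·0.855 + 1450·0.228)/3975 = 0.51614
V̂(p̂_st) = Σ W_h² p̂_h(1−p̂_h)/(n_h−1):
  stratum A: (1100/3975)²·0.457·0.543/185 = 0.00010272
  stratum B: (1425/3975)²·0.855·0.145/54 = 0.00029505
  stratum C: (1450/3975)²·0.228·0.772/231 = 0.000101392
V̂(p̂_st) = 0.000499162; SE = √V̂ = 0.0223419

p̂_st ≈ 0.5161, SE ≈ 0.0223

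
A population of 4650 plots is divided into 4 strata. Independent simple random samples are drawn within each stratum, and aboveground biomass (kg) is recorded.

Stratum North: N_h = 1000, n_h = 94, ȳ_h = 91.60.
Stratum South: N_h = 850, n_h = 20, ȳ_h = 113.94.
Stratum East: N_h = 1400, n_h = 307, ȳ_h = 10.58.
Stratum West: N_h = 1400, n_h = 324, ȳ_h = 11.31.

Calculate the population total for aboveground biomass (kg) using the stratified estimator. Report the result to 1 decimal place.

τ̂_st = Σ N_h ȳ_h = 1000·91.60 + 850·113.94 + 1400·10.58 + 1400·11.31 = 219095.0

τ̂_st ≈ 219095.0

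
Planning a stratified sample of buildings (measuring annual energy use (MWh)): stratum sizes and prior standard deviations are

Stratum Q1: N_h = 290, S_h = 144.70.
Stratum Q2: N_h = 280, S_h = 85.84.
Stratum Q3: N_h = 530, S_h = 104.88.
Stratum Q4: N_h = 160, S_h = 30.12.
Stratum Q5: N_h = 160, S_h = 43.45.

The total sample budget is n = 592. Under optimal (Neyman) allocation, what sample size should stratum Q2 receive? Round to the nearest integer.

107

Neyman allocation: n_h = n · N_h S_h / Σ N_i S_i, with n = 592.
  stratum Q1: N_h·S_h = 290·144.70 = 41963.00
  stratum Q2: N_h·S_h = 280·85.84 = 24035.20
  stratum Q3: N_h·S_h = 530·104.88 = 55586.40
  stratum Q4: N_h·S_h = 160·30.12 = 4819.20
  stratum Q5: N_h·S_h = 160·43.45 = 6952.00
Σ N_h S_h = 133355.80
n for stratum Q2 = 592·24035.20/133355.80 = 106.698 → 107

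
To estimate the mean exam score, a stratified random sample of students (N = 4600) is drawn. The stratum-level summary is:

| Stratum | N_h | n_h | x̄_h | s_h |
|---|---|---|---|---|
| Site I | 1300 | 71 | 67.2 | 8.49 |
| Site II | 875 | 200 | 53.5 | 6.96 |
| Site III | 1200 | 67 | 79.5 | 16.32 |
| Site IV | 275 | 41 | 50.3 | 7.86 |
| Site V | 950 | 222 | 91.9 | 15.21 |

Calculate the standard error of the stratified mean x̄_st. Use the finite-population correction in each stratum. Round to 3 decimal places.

V̂(x̄_st) = Σ W_h² (1 − n_h/N_h) s_h²/n_h, with W_h = N_h/N and N = 4600:
  stratum Site I: (1300/4600)²·(1 − 71/1300)·8.49²/71 = 0.0766543
  stratum Site II: (875/4600)²·(1 − 200/875)·6.96²/200 = 0.00676059
  stratum Site III: (1200/4600)²·(1 − 67/1200)·16.32²/67 = 0.255424
  stratum Site IV: (275/4600)²·(1 − 41/275)·7.86²/41 = 0.00458241
  stratum Site V: (950/4600)²·(1 − 222/950)·15.21²/222 = 0.03406
V̂(x̄_st) = 0.377481
SE(x̄_st) = √0.377481 = 0.614395

SE(x̄_st) ≈ 0.614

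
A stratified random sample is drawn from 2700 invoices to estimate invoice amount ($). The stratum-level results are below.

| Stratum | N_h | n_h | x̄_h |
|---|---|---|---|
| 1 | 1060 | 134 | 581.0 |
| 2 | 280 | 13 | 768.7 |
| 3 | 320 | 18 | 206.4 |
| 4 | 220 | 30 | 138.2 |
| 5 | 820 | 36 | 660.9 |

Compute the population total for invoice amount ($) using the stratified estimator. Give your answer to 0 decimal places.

τ̂_st ≈ 1469486

τ̂_st = Σ N_h x̄_h = 1060·581.0 + 280·768.7 + 320·206.4 + 220·138.2 + 820·660.9 = 1469486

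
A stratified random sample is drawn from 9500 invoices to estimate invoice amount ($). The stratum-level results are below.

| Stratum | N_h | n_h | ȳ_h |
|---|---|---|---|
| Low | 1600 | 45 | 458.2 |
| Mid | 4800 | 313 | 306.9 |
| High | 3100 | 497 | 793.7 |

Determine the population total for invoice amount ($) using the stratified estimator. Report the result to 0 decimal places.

τ̂_st ≈ 4666710

τ̂_st = Σ N_h ȳ_h = 1600·458.2 + 4800·306.9 + 3100·793.7 = 4666710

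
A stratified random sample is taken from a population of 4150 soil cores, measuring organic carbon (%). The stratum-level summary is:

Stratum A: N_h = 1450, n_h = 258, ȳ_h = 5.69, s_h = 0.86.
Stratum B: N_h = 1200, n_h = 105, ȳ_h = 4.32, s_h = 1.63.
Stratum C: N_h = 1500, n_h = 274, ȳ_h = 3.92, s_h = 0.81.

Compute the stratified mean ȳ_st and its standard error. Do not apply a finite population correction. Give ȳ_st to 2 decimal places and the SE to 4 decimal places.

ȳ_st ≈ 4.65, SE ≈ 0.0527

ȳ_st = Σ W_h ȳ_h = (1450·5.69 + 1200·4.32 + 1500·3.92)/4150 = 4.65410
V̂(ȳ_st) = Σ W_h² s_h²/n_h, with W_h = N_h/N and N = 4150:
  stratum A: (1450/4150)²·0.86²/258 = 0.000349959
  stratum B: (1200/4150)²·1.63²/105 = 0.00211569
  stratum C: (1500/4150)²·0.81²/274 = 0.000312828
V̂(ȳ_st) = 0.00277848
SE(ȳ_st) = √0.00277848 = 0.0527113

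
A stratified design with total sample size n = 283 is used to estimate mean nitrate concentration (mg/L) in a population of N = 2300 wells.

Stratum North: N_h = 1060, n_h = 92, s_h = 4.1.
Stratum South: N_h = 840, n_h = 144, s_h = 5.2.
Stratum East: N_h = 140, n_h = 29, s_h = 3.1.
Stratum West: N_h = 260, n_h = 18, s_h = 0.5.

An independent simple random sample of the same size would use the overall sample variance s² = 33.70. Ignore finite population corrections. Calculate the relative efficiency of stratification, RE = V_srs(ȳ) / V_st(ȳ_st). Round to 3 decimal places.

V̂(ȳ_st) = Σ W_h² s_h²/n_h, with W_h = N_h/N and N = 2300:
  stratum North: (1060/2300)²·4.1²/92 = 0.0388093
  stratum South: (840/2300)²·5.2²/144 = 0.0250465
  stratum East: (140/2300)²·3.1²/29 = 0.00122779
  stratum West: (260/2300)²·0.5²/18 = 0.000177484
V_st = 0.0652611
V_srs = s²/n = 33.70/283 = 0.119081
Relative efficiency = V_srs / V_st = 0.119081/0.0652611 = 1.8247

RE ≈ 1.825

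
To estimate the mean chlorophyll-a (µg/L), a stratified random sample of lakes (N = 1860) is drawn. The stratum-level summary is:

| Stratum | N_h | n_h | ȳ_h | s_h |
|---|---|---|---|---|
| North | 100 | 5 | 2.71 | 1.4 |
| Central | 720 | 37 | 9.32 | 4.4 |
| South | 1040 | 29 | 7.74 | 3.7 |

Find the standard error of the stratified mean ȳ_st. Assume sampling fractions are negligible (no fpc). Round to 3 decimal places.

SE(ȳ_st) ≈ 0.477

V̂(ȳ_st) = Σ W_h² s_h²/n_h, with W_h = N_h/N and N = 1860:
  stratum North: (100/1860)²·1.4²/5 = 0.00113308
  stratum Central: (720/1860)²·4.4²/37 = 0.0784048
  stratum South: (1040/1860)²·3.7²/29 = 0.147586
V̂(ȳ_st) = 0.227124
SE(ȳ_st) = √0.227124 = 0.476576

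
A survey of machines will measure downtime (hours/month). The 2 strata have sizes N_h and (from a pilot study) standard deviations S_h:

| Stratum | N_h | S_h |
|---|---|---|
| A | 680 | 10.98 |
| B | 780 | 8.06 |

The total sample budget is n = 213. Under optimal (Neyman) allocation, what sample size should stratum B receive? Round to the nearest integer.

Neyman allocation: n_h = n · N_h S_h / Σ N_i S_i, with n = 213.
  stratum A: N_h·S_h = 680·10.98 = 7466.40
  stratum B: N_h·S_h = 780·8.06 = 6286.80
Σ N_h S_h = 13753.20
n for stratum B = 213·6286.80/13753.20 = 97.366 → 97

97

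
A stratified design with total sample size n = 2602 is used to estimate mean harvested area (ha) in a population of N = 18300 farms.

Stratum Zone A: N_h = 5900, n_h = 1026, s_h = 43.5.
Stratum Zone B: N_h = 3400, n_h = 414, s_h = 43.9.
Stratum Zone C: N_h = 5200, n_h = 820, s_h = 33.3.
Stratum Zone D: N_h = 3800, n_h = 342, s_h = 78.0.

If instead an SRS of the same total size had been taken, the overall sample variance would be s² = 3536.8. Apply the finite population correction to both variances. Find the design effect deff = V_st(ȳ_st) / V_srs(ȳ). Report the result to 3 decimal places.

deff ≈ 0.934

V̂(ȳ_st) = Σ W_h² (1 − n_h/N_h) s_h²/n_h, with W_h = N_h/N and N = 18300:
  stratum Zone A: (5900/18300)²·(1 − 1026/5900)·43.5²/1026 = 0.158368
  stratum Zone B: (3400/18300)²·(1 − 414/3400)·43.9²/414 = 0.141122
  stratum Zone C: (5200/18300)²·(1 − 820/5200)·33.3²/820 = 0.0919708
  stratum Zone D: (3800/18300)²·(1 − 342/3800)·78.0²/342 = 0.698023
V_st = 1.08948
V_srs = (1 − 2602/18300)·3536.8/2602 = 1.16599
deff = V_st / V_srs = 1.08948/1.16599 = 0.9344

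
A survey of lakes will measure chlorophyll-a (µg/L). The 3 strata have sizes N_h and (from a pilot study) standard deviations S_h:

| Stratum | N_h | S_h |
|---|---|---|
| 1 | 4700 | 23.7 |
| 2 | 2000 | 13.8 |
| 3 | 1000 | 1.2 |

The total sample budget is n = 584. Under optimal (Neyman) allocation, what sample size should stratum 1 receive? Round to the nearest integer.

464

Neyman allocation: n_h = n · N_h S_h / Σ N_i S_i, with n = 584.
  stratum 1: N_h·S_h = 4700·23.7 = 111390.00
  stratum 2: N_h·S_h = 2000·13.8 = 27600.00
  stratum 3: N_h·S_h = 1000·1.2 = 1200.00
Σ N_h S_h = 140190.00
n for stratum 1 = 584·111390.00/140190.00 = 464.026 → 464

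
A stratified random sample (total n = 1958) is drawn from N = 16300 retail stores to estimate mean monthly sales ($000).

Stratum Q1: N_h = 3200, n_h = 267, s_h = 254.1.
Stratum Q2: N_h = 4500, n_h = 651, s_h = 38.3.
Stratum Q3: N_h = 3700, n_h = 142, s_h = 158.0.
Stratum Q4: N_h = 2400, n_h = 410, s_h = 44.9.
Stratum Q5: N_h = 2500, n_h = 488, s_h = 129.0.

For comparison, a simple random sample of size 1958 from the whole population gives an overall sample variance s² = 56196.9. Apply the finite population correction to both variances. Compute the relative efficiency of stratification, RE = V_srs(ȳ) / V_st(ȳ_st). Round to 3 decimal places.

V̂(ȳ_st) = Σ W_h² (1 − n_h/N_h) s_h²/n_h, with W_h = N_h/N and N = 16300:
  stratum Q1: (3200/16300)²·(1 − 267/3200)·254.1²/267 = 8.5425
  stratum Q2: (4500/16300)²·(1 − 651/4500)·38.3²/651 = 0.146893
  stratum Q3: (3700/16300)²·(1 − 142/3700)·158.0²/142 = 8.7108
  stratum Q4: (2400/16300)²·(1 − 410/2400)·44.9²/410 = 0.0883889
  stratum Q5: (2500/16300)²·(1 − 488/2500)·129.0²/488 = 0.645583
V_st = 18.1342
V_srs = (1 − 1958/16300)·56196.9/1958 = 25.2535
Relative efficiency = V_srs / V_st = 25.2535/18.1342 = 1.3926

RE ≈ 1.393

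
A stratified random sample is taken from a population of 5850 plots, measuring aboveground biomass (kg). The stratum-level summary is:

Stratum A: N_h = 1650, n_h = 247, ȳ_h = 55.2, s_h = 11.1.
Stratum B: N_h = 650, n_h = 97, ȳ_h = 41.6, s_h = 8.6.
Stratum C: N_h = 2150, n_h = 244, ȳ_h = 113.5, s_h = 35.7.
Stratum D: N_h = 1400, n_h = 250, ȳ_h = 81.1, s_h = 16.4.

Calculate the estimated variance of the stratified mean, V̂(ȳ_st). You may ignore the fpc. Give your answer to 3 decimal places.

V̂(ȳ_st) ≈ 0.816

V̂(ȳ_st) = Σ W_h² s_h²/n_h, with W_h = N_h/N and N = 5850:
  stratum A: (1650/5850)²·11.1²/247 = 0.0396831
  stratum B: (650/5850)²·8.6²/97 = 0.00941326
  stratum C: (2150/5850)²·35.7²/244 = 0.705524
  stratum D: (1400/5850)²·16.4²/250 = 0.0616158
V̂(ȳ_st) = 0.816236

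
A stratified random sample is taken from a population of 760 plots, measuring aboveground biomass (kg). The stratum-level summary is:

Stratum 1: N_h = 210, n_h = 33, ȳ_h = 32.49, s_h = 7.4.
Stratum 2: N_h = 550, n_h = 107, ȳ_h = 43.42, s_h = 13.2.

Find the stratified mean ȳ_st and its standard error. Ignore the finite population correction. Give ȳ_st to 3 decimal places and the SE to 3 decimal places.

ȳ_st ≈ 40.400, SE ≈ 0.990

ȳ_st = Σ W_h ȳ_h = (210·32.49 + 550·43.42)/760 = 40.39987
V̂(ȳ_st) = Σ W_h² s_h²/n_h, with W_h = N_h/N and N = 760:
  stratum 1: (210/760)²·7.4²/33 = 0.126695
  stratum 2: (550/760)²·13.2²/107 = 0.85283
V̂(ȳ_st) = 0.979525
SE(ȳ_st) = √0.979525 = 0.98971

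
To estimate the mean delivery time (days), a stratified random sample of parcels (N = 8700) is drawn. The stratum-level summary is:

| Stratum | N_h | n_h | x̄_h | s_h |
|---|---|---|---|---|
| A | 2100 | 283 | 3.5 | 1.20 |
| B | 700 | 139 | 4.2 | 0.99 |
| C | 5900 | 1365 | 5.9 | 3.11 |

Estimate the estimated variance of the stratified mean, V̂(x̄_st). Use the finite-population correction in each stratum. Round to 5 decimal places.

V̂(x̄_st) = Σ W_h² (1 − n_h/N_h) s_h²/n_h, with W_h = N_h/N and N = 8700:
  stratum A: (2100/8700)²·(1 − 283/2100)·1.20²/283 = 0.000256514
  stratum B: (700/8700)²·(1 − 139/700)·0.99²/139 = 3.65829e-05
  stratum C: (5900/8700)²·(1 − 1365/5900)·3.11²/1365 = 0.00250483
V̂(x̄_st) = 0.00279793

V̂(x̄_st) ≈ 0.00280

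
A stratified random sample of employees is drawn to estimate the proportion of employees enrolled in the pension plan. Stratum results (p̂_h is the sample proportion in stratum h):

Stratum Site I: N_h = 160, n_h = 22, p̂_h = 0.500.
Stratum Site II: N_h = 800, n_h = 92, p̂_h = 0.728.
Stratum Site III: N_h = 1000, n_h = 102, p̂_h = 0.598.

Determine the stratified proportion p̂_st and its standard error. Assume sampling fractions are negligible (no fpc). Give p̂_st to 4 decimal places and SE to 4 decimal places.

N = 1960; stratum weights W_h = N_h/N.
p̂_st = Σ W_h p̂_h = (160·0.500 + 800·0.728 + 1000·0.598)/1960 = 0.64306
V̂(p̂_st) = Σ W_h² p̂_h(1−p̂_h)/(n_h−1):
  stratum Site I: (160/1960)²·0.500·0.500/21 = 7.9332e-05
  stratum Site II: (800/1960)²·0.728·0.272/91 = 0.000362516
  stratum Site III: (1000/1960)²·0.598·0.402/101 = 0.000619575
V̂(p̂_st) = 0.00106142; SE = √V̂ = 0.0325795

p̂_st ≈ 0.6431, SE ≈ 0.0326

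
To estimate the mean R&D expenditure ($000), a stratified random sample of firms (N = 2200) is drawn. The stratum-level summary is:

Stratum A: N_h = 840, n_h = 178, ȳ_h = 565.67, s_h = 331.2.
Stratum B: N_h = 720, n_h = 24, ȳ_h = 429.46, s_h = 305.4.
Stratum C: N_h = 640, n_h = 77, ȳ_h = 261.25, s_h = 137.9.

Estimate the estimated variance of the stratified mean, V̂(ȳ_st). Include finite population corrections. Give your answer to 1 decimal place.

V̂(ȳ_st) = Σ W_h² (1 − n_h/N_h) s_h²/n_h, with W_h = N_h/N and N = 2200:
  stratum A: (840/2200)²·(1 − 178/840)·331.2²/178 = 70.8031
  stratum B: (720/2200)²·(1 − 24/720)·305.4²/24 = 402.368
  stratum C: (640/2200)²·(1 − 77/640)·137.9²/77 = 18.3857
V̂(ȳ_st) = 491.557

V̂(ȳ_st) ≈ 491.6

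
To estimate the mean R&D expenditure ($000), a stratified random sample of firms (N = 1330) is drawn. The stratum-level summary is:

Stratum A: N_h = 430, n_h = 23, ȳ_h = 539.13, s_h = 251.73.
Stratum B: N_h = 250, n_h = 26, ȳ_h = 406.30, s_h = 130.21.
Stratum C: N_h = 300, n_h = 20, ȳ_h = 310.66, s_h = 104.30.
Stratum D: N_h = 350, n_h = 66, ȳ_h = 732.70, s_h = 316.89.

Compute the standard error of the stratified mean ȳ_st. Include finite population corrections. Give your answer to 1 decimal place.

V̂(ȳ_st) = Σ W_h² (1 − n_h/N_h) s_h²/n_h, with W_h = N_h/N and N = 1330:
  stratum A: (430/1330)²·(1 − 23/430)·251.73²/23 = 272.585
  stratum B: (250/1330)²·(1 − 26/250)·130.21²/26 = 20.6443
  stratum C: (300/1330)²·(1 − 20/300)·104.30²/20 = 25.8294
  stratum D: (350/1330)²·(1 − 66/350)·316.89²/66 = 85.4981
V̂(ȳ_st) = 404.557
SE(ȳ_st) = √404.557 = 20.1136

SE(ȳ_st) ≈ 20.1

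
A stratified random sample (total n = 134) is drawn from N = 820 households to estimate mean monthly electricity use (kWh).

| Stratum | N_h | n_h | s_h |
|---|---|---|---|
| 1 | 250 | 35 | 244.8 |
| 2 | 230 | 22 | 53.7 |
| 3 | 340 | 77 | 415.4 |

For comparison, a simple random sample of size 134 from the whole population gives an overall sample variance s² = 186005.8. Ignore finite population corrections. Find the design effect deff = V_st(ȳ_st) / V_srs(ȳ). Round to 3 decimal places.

deff ≈ 0.400

V̂(ȳ_st) = Σ W_h² s_h²/n_h, with W_h = N_h/N and N = 820:
  stratum 1: (250/820)²·244.8²/35 = 159.15
  stratum 2: (230/820)²·53.7²/22 = 10.3123
  stratum 3: (340/820)²·415.4²/77 = 385.276
V_st = 554.739
V_srs = s²/n = 186005.8/134 = 1388.1
deff = V_st / V_srs = 554.739/1388.1 = 0.3996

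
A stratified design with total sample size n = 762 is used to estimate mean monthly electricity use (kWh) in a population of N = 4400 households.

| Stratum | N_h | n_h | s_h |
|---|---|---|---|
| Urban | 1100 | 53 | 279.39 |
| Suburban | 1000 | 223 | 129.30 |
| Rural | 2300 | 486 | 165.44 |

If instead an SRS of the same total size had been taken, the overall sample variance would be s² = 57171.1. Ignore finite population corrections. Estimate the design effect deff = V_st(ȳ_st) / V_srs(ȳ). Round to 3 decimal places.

deff ≈ 1.484

V̂(ȳ_st) = Σ W_h² s_h²/n_h, with W_h = N_h/N and N = 4400:
  stratum Urban: (1100/4400)²·279.39²/53 = 92.0504
  stratum Suburban: (1000/4400)²·129.30²/223 = 3.87246
  stratum Rural: (2300/4400)²·165.44²/486 = 15.3885
V_st = 111.311
V_srs = s²/n = 57171.1/762 = 75.0277
deff = V_st / V_srs = 111.311/75.0277 = 1.4836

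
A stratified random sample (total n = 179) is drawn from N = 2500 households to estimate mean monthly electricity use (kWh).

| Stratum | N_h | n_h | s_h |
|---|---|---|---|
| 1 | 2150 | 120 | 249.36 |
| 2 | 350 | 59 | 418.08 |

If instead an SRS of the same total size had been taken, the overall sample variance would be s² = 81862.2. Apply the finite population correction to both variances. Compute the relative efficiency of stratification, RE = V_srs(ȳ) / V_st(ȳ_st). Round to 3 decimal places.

V̂(ȳ_st) = Σ W_h² (1 − n_h/N_h) s_h²/n_h, with W_h = N_h/N and N = 2500:
  stratum 1: (2150/2500)²·(1 − 120/2150)·249.36²/120 = 361.849
  stratum 2: (350/2500)²·(1 − 59/350)·418.08²/59 = 48.2778
V_st = 410.126
V_srs = (1 − 179/2500)·81862.2/179 = 424.586
Relative efficiency = V_srs / V_st = 424.586/410.126 = 1.0353

RE ≈ 1.035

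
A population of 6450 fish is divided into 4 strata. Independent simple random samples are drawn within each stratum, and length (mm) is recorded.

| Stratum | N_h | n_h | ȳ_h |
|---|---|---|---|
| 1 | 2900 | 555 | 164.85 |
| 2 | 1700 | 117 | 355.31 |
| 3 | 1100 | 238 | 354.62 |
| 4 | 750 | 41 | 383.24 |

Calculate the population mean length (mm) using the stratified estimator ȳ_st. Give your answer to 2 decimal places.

N = Σ N_h = 6450. Stratum weights W_h = N_h/N.
ȳ_st = (2900·164.85 + 1700·355.31 + 1100·354.62 + 750·383.24) / 6450 = 272.8068

ȳ_st ≈ 272.81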